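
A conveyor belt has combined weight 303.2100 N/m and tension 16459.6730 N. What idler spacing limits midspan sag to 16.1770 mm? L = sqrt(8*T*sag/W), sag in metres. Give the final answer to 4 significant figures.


sag = 16.1770/1000 = 0.016177 m
L = sqrt(8 * 16459.6730 * 0.016177 / 303.2100)
L = 2.651 m


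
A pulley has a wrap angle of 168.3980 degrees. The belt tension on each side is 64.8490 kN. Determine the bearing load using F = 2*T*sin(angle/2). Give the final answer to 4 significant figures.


F = 2 * 64.8490 * sin(168.3980/2 deg)
F = 129.0 kN


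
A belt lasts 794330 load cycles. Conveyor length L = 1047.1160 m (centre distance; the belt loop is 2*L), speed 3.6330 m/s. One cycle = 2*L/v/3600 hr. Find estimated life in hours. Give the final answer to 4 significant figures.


cycle_time = 2 * 1047.1160 / 3.6330 / 3600 = 0.160124 hr
life = 794330 * 0.160124 = 127200 hours


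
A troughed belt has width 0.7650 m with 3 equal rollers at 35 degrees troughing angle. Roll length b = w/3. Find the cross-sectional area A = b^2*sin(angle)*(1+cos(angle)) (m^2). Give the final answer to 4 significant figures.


b = 0.7650/3 = 0.255 m
A = 0.255^2 * sin(35 deg) * (1 + cos(35 deg))
A = 0.06785 m^2


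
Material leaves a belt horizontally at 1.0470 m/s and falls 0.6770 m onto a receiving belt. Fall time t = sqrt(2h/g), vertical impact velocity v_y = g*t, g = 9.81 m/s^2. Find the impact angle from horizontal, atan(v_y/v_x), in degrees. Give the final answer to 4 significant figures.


t = sqrt(2*0.6770/9.81) = 0.371514 s
v_y = 9.81 * 0.371514 = 3.64455 m/s
angle = atan(3.64455 / 1.0470) = 73.97 deg


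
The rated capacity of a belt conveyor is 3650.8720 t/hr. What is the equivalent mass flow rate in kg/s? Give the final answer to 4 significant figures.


m_dot = 3650.8720 * 1000 / 3600
m_dot = 1014 kg/s


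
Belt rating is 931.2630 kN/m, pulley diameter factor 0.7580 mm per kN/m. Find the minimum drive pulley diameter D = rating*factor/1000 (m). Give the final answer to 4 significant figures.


D = 931.2630 * 0.7580 / 1000
D = 0.7059 m


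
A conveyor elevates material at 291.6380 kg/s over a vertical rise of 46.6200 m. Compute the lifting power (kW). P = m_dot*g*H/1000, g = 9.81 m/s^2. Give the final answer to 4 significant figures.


P = 291.6380 * 9.81 * 46.6200 / 1000
P = 133.4 kW


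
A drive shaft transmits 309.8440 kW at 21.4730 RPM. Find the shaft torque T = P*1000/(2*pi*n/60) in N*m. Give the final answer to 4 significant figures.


omega = 2*pi*21.4730/60 = 2.24865 rad/s
T = 309.8440*1000 / 2.24865
T = 137800 N*m


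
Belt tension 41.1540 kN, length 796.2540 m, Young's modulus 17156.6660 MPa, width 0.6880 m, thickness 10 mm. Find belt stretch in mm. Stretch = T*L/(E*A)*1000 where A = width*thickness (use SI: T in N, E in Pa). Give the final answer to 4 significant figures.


A = 0.6880 * 0.01 = 0.00688 m^2
Stretch = 41.1540*1000 * 796.2540 / (17156.6660e6 * 0.00688) * 1000
Stretch = 277.6 mm


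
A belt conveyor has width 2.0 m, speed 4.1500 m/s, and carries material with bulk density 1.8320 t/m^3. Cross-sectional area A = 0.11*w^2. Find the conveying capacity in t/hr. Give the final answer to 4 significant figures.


A = 0.11 * 2.0^2 = 0.44 m^2
C = 0.44 * 4.1500 * 1.8320 * 3600
C = 12040 t/hr


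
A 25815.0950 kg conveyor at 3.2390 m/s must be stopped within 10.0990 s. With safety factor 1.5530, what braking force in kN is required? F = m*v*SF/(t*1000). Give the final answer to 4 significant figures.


F = 25815.0950 * 3.2390 / 10.0990 * 1.5530 / 1000
F = 12.86 kN


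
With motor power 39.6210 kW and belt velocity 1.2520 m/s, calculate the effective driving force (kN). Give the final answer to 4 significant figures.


Te = P / v = 39.6210 / 1.2520
Te = 31.65 kN


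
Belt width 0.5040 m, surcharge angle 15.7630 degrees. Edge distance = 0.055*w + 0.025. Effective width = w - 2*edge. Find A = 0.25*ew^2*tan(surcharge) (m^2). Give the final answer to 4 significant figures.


edge = 0.055*0.5040 + 0.025 = 0.05272 m
ew = 0.5040 - 2*0.05272 = 0.39856 m
A = 0.25 * 0.39856^2 * tan(15.7630 deg)
A = 0.01121 m^2


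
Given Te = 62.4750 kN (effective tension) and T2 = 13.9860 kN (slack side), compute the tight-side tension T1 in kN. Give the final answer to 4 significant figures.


T1 = Te + T2 = 62.4750 + 13.9860
T1 = 76.46 kN


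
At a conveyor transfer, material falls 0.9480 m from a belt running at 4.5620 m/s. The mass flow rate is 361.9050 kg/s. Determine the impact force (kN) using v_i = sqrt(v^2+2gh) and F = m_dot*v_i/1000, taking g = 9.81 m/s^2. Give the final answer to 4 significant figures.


v_i = sqrt(4.5620^2 + 2*9.81*0.9480) = 6.27787 m/s
F = 361.9050 * 6.27787 / 1000
F = 2.272 kN


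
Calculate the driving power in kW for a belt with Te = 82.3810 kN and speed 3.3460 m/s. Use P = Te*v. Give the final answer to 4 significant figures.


P = Te * v = 82.3810 * 3.3460
P = 275.6 kW


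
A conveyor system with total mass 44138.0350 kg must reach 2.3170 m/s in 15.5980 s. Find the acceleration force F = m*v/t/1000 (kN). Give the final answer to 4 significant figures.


F = 44138.0350 * 2.3170 / 15.5980 / 1000
F = 6.556 kN


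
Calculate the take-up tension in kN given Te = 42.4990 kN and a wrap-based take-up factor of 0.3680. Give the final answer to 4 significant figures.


T_tu = 42.4990 * 0.3680
T_tu = 15.64 kN


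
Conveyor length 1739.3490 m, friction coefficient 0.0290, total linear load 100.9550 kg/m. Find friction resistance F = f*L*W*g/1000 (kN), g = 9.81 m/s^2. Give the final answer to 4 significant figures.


F = 0.0290 * 1739.3490 * 100.9550 * 9.81 / 1000
F = 49.96 kN


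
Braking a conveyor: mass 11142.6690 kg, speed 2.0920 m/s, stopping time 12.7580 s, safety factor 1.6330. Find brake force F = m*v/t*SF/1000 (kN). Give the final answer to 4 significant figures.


F = 11142.6690 * 2.0920 / 12.7580 * 1.6330 / 1000
F = 2.984 kN


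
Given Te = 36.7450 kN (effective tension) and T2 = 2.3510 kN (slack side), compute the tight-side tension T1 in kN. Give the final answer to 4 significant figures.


T1 = Te + T2 = 36.7450 + 2.3510
T1 = 39.10 kN


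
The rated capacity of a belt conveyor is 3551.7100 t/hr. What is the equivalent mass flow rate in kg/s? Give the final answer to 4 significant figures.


m_dot = 3551.7100 * 1000 / 3600
m_dot = 986.6 kg/s


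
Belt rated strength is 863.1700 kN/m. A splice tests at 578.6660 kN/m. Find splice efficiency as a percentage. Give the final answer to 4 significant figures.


Eff = 578.6660 / 863.1700 * 100
Eff = 67.04 %


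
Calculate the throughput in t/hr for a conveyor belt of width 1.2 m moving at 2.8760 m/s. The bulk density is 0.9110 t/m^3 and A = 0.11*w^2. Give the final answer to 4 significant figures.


A = 0.11 * 1.2^2 = 0.1584 m^2
C = 0.1584 * 2.8760 * 0.9110 * 3600
C = 1494 t/hr


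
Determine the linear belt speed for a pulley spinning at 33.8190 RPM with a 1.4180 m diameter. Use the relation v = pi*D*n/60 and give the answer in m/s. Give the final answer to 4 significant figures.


v = pi * 1.4180 * 33.8190 / 60
v = 2.511 m/s


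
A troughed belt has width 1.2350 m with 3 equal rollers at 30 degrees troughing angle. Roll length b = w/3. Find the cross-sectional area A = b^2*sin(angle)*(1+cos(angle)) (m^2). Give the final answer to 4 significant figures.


b = 1.2350/3 = 0.411667 m
A = 0.411667^2 * sin(30 deg) * (1 + cos(30 deg))
A = 0.1581 m^2


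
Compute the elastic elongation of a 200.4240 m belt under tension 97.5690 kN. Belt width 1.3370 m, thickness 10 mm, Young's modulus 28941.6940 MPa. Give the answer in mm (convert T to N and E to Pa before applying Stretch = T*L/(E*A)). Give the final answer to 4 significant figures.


A = 1.3370 * 0.01 = 0.01337 m^2
Stretch = 97.5690*1000 * 200.4240 / (28941.6940e6 * 0.01337) * 1000
Stretch = 50.54 mm


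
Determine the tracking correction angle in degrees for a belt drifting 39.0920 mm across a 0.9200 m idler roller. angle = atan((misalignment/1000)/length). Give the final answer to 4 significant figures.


misalign_m = 39.0920 / 1000 = 0.039092 m
angle = atan(0.039092 / 0.9200)
angle = 2.433 deg


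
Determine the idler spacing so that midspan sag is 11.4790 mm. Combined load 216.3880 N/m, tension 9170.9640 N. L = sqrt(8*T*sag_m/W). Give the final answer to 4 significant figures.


sag = 11.4790/1000 = 0.011479 m
L = sqrt(8 * 9170.9640 * 0.011479 / 216.3880)
L = 1.973 m


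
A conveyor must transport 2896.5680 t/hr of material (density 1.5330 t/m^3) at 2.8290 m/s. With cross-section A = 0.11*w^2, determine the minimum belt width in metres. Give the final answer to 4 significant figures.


A_req = 2896.5680 / (2.8290 * 1.5330 * 3600) = 0.185527 m^2
w = sqrt(0.185527 / 0.11)
w = 1.299 m


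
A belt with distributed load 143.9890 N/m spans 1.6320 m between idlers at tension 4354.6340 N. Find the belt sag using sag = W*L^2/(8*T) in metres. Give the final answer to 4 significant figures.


sag = 143.9890 * 1.6320^2 / (8 * 4354.6340)
sag = 0.01101 m


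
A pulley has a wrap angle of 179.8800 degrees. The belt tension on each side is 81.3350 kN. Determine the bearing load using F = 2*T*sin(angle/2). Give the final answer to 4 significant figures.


F = 2 * 81.3350 * sin(179.8800/2 deg)
F = 162.7 kN


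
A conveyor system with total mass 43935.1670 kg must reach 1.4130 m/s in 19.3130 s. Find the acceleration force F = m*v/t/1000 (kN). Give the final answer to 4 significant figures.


F = 43935.1670 * 1.4130 / 19.3130 / 1000
F = 3.214 kN


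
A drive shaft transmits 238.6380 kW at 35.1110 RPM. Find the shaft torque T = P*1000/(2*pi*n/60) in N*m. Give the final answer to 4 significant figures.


omega = 2*pi*35.1110/60 = 3.67682 rad/s
T = 238.6380*1000 / 3.67682
T = 64900 N*m


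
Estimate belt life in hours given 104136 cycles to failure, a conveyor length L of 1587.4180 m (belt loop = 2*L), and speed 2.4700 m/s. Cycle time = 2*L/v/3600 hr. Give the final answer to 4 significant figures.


cycle_time = 2 * 1587.4180 / 2.4700 / 3600 = 0.357044 hr
life = 104136 * 0.357044 = 37180 hours


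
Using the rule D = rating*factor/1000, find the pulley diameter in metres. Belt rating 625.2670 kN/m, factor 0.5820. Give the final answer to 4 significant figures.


D = 625.2670 * 0.5820 / 1000
D = 0.3639 m


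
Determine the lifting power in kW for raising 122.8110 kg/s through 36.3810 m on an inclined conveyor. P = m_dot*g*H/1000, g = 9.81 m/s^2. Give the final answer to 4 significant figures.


P = 122.8110 * 9.81 * 36.3810 / 1000
P = 43.83 kW


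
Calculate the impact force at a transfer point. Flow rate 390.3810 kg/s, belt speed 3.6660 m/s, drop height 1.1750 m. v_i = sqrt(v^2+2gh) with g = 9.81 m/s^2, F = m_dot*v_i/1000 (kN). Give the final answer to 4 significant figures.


v_i = sqrt(3.6660^2 + 2*9.81*1.1750) = 6.04095 m/s
F = 390.3810 * 6.04095 / 1000
F = 2.358 kN


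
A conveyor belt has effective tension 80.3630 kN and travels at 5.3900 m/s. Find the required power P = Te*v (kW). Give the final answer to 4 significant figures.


P = Te * v = 80.3630 * 5.3900
P = 433.2 kW


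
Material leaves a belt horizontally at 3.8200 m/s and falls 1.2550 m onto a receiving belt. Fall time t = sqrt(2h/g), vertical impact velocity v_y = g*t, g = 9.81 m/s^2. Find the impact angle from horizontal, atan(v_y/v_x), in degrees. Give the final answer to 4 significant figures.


t = sqrt(2*1.2550/9.81) = 0.505827 s
v_y = 9.81 * 0.505827 = 4.96216 m/s
angle = atan(4.96216 / 3.8200) = 52.41 deg


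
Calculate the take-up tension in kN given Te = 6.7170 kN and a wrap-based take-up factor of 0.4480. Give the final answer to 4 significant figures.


T_tu = 6.7170 * 0.4480
T_tu = 3.009 kN


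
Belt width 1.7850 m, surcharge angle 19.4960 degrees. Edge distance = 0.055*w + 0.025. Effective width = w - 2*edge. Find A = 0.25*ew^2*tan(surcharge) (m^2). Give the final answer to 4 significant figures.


edge = 0.055*1.7850 + 0.025 = 0.123175 m
ew = 1.7850 - 2*0.123175 = 1.53865 m
A = 0.25 * 1.53865^2 * tan(19.4960 deg)
A = 0.2095 m^2


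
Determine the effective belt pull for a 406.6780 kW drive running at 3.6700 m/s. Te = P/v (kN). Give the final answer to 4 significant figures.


Te = P / v = 406.6780 / 3.6700
Te = 110.8 kN


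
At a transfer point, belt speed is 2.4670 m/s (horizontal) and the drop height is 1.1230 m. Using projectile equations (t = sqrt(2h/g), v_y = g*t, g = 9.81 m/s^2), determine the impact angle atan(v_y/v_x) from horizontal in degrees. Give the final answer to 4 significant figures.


t = sqrt(2*1.1230/9.81) = 0.478487 s
v_y = 9.81 * 0.478487 = 4.69396 m/s
angle = atan(4.69396 / 2.4670) = 62.27 deg


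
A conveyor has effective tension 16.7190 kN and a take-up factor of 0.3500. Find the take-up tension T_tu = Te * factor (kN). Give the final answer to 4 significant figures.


T_tu = 16.7190 * 0.3500
T_tu = 5.852 kN


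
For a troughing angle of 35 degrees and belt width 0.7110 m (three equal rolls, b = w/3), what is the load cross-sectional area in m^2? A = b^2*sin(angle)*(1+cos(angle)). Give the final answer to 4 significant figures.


b = 0.7110/3 = 0.237 m
A = 0.237^2 * sin(35 deg) * (1 + cos(35 deg))
A = 0.05861 m^2


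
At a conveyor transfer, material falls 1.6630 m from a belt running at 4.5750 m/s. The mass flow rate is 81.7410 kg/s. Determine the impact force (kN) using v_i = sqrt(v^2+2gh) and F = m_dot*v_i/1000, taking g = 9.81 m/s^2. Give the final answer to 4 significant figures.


v_i = sqrt(4.5750^2 + 2*9.81*1.6630) = 7.31838 m/s
F = 81.7410 * 7.31838 / 1000
F = 0.5982 kN


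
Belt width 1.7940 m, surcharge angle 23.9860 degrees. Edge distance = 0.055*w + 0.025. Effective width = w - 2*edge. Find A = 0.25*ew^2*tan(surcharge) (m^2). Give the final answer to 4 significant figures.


edge = 0.055*1.7940 + 0.025 = 0.12367 m
ew = 1.7940 - 2*0.12367 = 1.54666 m
A = 0.25 * 1.54666^2 * tan(23.9860 deg)
A = 0.2661 m^2


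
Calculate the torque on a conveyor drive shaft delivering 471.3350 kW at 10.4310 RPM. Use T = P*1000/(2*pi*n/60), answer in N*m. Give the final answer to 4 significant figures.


omega = 2*pi*10.4310/60 = 1.09233 rad/s
T = 471.3350*1000 / 1.09233
T = 431500 N*m


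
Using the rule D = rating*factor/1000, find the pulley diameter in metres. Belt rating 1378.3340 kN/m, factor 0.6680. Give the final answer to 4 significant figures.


D = 1378.3340 * 0.6680 / 1000
D = 0.9207 m


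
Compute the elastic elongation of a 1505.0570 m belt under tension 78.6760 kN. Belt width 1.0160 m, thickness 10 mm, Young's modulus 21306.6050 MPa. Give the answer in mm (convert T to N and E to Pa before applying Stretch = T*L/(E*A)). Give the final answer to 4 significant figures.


A = 1.0160 * 0.01 = 0.01016 m^2
Stretch = 78.6760*1000 * 1505.0570 / (21306.6050e6 * 0.01016) * 1000
Stretch = 547.0 mm


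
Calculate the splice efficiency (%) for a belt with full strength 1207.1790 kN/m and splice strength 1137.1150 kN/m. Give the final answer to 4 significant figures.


Eff = 1137.1150 / 1207.1790 * 100
Eff = 94.20 %


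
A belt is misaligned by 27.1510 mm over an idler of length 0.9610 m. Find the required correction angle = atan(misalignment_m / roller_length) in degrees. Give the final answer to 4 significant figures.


misalign_m = 27.1510 / 1000 = 0.027151 m
angle = atan(0.027151 / 0.9610)
angle = 1.618 deg


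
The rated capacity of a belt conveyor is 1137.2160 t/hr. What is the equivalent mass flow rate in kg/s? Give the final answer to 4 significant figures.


m_dot = 1137.2160 * 1000 / 3600
m_dot = 315.9 kg/s


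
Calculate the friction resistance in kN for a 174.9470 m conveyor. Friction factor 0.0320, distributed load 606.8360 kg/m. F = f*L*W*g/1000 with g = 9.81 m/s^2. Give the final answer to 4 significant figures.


F = 0.0320 * 174.9470 * 606.8360 * 9.81 / 1000
F = 33.33 kN


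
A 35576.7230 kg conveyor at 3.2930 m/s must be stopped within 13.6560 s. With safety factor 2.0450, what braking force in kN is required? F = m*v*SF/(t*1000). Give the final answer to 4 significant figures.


F = 35576.7230 * 3.2930 / 13.6560 * 2.0450 / 1000
F = 17.54 kN


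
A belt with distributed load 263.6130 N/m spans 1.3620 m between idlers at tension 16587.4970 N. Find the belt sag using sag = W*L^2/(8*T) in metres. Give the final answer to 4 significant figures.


sag = 263.6130 * 1.3620^2 / (8 * 16587.4970)
sag = 0.003685 m


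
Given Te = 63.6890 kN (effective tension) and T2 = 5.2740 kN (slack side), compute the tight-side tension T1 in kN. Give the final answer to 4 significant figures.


T1 = Te + T2 = 63.6890 + 5.2740
T1 = 68.96 kN


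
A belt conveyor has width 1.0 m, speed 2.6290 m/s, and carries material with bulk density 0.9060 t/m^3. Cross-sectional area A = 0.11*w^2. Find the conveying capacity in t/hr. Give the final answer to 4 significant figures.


A = 0.11 * 1.0^2 = 0.11 m^2
C = 0.11 * 2.6290 * 0.9060 * 3600
C = 943.2 t/hr


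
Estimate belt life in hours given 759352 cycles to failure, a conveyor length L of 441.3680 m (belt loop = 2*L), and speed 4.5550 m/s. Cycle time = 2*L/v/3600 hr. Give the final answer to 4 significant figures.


cycle_time = 2 * 441.3680 / 4.5550 / 3600 = 0.0538319 hr
life = 759352 * 0.0538319 = 40880 hours


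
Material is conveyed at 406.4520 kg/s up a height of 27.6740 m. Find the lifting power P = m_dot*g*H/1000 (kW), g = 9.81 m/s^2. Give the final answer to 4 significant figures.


P = 406.4520 * 9.81 * 27.6740 / 1000
P = 110.3 kW


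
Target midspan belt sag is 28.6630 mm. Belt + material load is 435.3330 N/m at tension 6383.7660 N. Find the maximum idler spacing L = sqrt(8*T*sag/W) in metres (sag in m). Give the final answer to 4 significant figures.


sag = 28.6630/1000 = 0.028663 m
L = sqrt(8 * 6383.7660 * 0.028663 / 435.3330)
L = 1.834 m


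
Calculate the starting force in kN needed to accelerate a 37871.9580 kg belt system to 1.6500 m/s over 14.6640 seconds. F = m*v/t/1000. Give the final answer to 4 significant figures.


F = 37871.9580 * 1.6500 / 14.6640 / 1000
F = 4.261 kN


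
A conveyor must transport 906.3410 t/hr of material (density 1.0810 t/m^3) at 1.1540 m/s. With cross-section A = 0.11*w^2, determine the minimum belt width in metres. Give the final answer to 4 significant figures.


A_req = 906.3410 / (1.1540 * 1.0810 * 3600) = 0.201817 m^2
w = sqrt(0.201817 / 0.11)
w = 1.355 m


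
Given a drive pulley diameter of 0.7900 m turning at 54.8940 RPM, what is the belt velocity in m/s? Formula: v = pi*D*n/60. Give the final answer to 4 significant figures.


v = pi * 0.7900 * 54.8940 / 60
v = 2.271 m/s


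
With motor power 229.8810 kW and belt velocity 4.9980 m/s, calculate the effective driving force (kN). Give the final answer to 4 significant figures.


Te = P / v = 229.8810 / 4.9980
Te = 45.99 kN


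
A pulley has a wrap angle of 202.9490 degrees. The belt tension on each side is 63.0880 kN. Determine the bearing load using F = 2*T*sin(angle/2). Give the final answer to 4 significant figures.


F = 2 * 63.0880 * sin(202.9490/2 deg)
F = 123.7 kN


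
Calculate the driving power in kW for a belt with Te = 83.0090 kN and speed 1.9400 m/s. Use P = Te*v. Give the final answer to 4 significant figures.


P = Te * v = 83.0090 * 1.9400
P = 161.0 kW


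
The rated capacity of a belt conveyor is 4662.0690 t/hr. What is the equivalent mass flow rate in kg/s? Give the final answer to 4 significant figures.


m_dot = 4662.0690 * 1000 / 3600
m_dot = 1295 kg/s


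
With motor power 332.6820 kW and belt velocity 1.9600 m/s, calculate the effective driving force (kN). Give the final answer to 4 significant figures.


Te = P / v = 332.6820 / 1.9600
Te = 169.7 kN


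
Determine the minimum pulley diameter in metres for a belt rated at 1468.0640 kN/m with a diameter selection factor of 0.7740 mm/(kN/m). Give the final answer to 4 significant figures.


D = 1468.0640 * 0.7740 / 1000
D = 1.136 m


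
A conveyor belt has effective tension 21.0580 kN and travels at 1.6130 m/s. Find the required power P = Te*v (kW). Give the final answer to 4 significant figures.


P = Te * v = 21.0580 * 1.6130
P = 33.97 kW


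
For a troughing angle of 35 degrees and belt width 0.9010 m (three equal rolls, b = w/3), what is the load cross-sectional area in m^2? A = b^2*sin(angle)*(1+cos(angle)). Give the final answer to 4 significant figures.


b = 0.9010/3 = 0.300333 m
A = 0.300333^2 * sin(35 deg) * (1 + cos(35 deg))
A = 0.09412 m^2


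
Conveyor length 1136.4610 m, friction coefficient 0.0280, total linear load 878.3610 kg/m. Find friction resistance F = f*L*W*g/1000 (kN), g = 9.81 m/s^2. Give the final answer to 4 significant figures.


F = 0.0280 * 1136.4610 * 878.3610 * 9.81 / 1000
F = 274.2 kN


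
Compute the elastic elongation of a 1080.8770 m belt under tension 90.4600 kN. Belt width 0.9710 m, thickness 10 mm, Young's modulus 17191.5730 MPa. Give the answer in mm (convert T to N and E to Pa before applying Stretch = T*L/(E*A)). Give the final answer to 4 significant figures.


A = 0.9710 * 0.01 = 0.00971 m^2
Stretch = 90.4600*1000 * 1080.8770 / (17191.5730e6 * 0.00971) * 1000
Stretch = 585.7 mm


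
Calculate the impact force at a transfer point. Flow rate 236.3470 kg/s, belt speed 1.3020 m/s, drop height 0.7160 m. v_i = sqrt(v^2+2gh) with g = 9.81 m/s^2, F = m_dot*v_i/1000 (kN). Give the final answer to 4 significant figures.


v_i = sqrt(1.3020^2 + 2*9.81*0.7160) = 3.96776 m/s
F = 236.3470 * 3.96776 / 1000
F = 0.9378 kN


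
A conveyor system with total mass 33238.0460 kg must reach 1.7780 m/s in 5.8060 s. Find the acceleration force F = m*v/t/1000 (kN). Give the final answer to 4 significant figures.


F = 33238.0460 * 1.7780 / 5.8060 / 1000
F = 10.18 kN


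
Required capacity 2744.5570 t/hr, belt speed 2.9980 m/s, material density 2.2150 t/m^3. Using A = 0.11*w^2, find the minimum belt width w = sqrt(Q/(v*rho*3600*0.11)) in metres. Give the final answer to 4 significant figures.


A_req = 2744.5570 / (2.9980 * 2.2150 * 3600) = 0.114806 m^2
w = sqrt(0.114806 / 0.11)
w = 1.022 m


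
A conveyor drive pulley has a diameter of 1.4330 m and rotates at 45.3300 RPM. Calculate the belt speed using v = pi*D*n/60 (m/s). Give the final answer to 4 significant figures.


v = pi * 1.4330 * 45.3300 / 60
v = 3.401 m/s


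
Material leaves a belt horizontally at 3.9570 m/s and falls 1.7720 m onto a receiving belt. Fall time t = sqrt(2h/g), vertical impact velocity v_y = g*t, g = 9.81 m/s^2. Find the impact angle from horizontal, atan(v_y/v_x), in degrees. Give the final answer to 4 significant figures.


t = sqrt(2*1.7720/9.81) = 0.601052 s
v_y = 9.81 * 0.601052 = 5.89632 m/s
angle = atan(5.89632 / 3.9570) = 56.13 deg


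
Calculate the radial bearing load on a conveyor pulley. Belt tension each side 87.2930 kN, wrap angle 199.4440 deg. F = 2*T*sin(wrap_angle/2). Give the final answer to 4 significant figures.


F = 2 * 87.2930 * sin(199.4440/2 deg)
F = 172.1 kN


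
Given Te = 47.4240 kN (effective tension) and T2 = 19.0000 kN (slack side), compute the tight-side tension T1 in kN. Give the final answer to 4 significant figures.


T1 = Te + T2 = 47.4240 + 19.0000
T1 = 66.42 kN


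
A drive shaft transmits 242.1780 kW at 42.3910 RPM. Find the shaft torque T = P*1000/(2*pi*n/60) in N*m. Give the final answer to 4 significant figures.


omega = 2*pi*42.3910/60 = 4.43918 rad/s
T = 242.1780*1000 / 4.43918
T = 54550 N*m


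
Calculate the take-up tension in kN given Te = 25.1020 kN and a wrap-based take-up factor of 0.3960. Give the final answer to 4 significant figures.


T_tu = 25.1020 * 0.3960
T_tu = 9.940 kN


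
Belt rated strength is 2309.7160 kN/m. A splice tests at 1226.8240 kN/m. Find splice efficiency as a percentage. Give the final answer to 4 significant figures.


Eff = 1226.8240 / 2309.7160 * 100
Eff = 53.12 %


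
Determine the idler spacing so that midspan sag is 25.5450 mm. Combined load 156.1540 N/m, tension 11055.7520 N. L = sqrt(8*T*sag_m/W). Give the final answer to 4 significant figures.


sag = 25.5450/1000 = 0.025545 m
L = sqrt(8 * 11055.7520 * 0.025545 / 156.1540)
L = 3.804 m


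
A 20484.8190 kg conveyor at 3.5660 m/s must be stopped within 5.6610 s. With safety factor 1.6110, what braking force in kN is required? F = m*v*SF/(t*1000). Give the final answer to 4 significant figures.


F = 20484.8190 * 3.5660 / 5.6610 * 1.6110 / 1000
F = 20.79 kN


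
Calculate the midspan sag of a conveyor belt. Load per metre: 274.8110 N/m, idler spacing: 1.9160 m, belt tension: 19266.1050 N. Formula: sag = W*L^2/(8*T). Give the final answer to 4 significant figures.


sag = 274.8110 * 1.9160^2 / (8 * 19266.1050)
sag = 0.006545 m


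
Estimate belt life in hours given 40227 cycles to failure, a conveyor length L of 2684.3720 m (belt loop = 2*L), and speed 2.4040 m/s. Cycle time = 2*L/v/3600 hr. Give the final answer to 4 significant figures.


cycle_time = 2 * 2684.3720 / 2.4040 / 3600 = 0.620348 hr
life = 40227 * 0.620348 = 24950 hours


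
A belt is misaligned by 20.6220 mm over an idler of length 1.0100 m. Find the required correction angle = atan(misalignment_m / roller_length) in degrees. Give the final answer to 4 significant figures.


misalign_m = 20.6220 / 1000 = 0.020622 m
angle = atan(0.020622 / 1.0100)
angle = 1.170 deg


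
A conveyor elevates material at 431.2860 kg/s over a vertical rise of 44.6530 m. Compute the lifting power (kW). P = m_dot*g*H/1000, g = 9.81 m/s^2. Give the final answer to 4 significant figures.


P = 431.2860 * 9.81 * 44.6530 / 1000
P = 188.9 kW


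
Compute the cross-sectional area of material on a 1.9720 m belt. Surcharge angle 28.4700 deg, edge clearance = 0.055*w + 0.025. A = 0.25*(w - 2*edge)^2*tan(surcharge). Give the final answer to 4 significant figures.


edge = 0.055*1.9720 + 0.025 = 0.13346 m
ew = 1.9720 - 2*0.13346 = 1.70508 m
A = 0.25 * 1.70508^2 * tan(28.4700 deg)
A = 0.3941 m^2


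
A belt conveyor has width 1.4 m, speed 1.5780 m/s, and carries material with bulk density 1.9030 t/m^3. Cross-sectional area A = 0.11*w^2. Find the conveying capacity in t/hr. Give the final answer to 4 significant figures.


A = 0.11 * 1.4^2 = 0.2156 m^2
C = 0.2156 * 1.5780 * 1.9030 * 3600
C = 2331 t/hr


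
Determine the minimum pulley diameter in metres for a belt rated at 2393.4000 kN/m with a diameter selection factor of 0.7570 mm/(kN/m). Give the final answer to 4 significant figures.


D = 2393.4000 * 0.7570 / 1000
D = 1.812 m


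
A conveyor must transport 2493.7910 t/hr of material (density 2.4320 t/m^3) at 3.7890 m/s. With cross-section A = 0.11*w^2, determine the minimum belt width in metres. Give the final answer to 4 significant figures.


A_req = 2493.7910 / (3.7890 * 2.4320 * 3600) = 0.0751743 m^2
w = sqrt(0.0751743 / 0.11)
w = 0.8267 m


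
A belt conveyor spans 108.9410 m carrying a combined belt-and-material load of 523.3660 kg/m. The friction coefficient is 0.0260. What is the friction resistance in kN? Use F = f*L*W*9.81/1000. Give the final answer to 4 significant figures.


F = 0.0260 * 108.9410 * 523.3660 * 9.81 / 1000
F = 14.54 kN


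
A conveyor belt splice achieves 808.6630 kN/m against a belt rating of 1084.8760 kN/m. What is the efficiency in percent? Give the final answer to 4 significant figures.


Eff = 808.6630 / 1084.8760 * 100
Eff = 74.54 %


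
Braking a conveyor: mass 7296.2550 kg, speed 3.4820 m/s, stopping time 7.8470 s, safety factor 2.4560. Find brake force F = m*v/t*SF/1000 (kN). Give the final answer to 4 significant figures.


F = 7296.2550 * 3.4820 / 7.8470 * 2.4560 / 1000
F = 7.952 kN


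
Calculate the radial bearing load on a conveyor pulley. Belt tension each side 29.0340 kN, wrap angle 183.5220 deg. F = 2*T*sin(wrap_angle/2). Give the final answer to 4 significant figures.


F = 2 * 29.0340 * sin(183.5220/2 deg)
F = 58.04 kN


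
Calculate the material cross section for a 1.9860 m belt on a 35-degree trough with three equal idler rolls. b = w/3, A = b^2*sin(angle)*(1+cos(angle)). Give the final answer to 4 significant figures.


b = 1.9860/3 = 0.662 m
A = 0.662^2 * sin(35 deg) * (1 + cos(35 deg))
A = 0.4573 m^2


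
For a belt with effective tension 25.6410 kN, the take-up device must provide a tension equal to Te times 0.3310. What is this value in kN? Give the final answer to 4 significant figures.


T_tu = 25.6410 * 0.3310
T_tu = 8.487 kN


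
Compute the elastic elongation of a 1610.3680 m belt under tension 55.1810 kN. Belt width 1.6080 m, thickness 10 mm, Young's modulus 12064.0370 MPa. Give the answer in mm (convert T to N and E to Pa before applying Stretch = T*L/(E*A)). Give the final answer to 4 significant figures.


A = 1.6080 * 0.01 = 0.01608 m^2
Stretch = 55.1810*1000 * 1610.3680 / (12064.0370e6 * 0.01608) * 1000
Stretch = 458.1 mm


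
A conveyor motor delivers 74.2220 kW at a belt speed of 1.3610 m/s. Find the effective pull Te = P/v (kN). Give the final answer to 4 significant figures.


Te = P / v = 74.2220 / 1.3610
Te = 54.53 kN


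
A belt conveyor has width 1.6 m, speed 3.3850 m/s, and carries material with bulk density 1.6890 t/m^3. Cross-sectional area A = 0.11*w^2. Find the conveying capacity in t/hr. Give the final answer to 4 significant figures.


A = 0.11 * 1.6^2 = 0.2816 m^2
C = 0.2816 * 3.3850 * 1.6890 * 3600
C = 5796 t/hr


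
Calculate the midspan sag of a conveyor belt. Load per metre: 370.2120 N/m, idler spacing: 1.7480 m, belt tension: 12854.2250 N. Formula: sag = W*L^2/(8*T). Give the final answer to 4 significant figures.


sag = 370.2120 * 1.7480^2 / (8 * 12854.2250)
sag = 0.01100 m


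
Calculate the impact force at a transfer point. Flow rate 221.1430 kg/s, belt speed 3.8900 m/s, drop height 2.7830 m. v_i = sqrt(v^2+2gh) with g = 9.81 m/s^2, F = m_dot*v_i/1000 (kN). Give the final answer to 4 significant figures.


v_i = sqrt(3.8900^2 + 2*9.81*2.7830) = 8.35072 m/s
F = 221.1430 * 8.35072 / 1000
F = 1.847 kN


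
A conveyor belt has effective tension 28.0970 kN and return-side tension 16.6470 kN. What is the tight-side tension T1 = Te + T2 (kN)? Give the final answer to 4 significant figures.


T1 = Te + T2 = 28.0970 + 16.6470
T1 = 44.74 kN


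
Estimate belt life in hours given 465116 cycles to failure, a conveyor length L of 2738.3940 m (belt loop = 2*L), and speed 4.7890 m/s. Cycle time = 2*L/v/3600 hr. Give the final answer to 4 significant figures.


cycle_time = 2 * 2738.3940 / 4.7890 / 3600 = 0.317672 hr
life = 465116 * 0.317672 = 147800 hours


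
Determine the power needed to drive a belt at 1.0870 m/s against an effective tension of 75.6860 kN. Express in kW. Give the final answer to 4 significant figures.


P = Te * v = 75.6860 * 1.0870
P = 82.27 kW


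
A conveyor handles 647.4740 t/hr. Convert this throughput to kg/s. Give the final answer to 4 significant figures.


m_dot = 647.4740 * 1000 / 3600
m_dot = 179.9 kg/s


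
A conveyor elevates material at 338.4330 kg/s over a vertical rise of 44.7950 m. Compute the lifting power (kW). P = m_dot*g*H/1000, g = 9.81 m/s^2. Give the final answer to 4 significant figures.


P = 338.4330 * 9.81 * 44.7950 / 1000
P = 148.7 kW


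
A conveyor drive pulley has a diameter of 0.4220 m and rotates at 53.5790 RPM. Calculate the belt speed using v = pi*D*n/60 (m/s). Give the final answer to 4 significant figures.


v = pi * 0.4220 * 53.5790 / 60
v = 1.184 m/s


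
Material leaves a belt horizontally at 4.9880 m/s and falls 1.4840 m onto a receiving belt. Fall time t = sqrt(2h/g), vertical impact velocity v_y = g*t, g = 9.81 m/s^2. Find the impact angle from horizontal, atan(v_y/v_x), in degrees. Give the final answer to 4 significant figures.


t = sqrt(2*1.4840/9.81) = 0.550044 s
v_y = 9.81 * 0.550044 = 5.39593 m/s
angle = atan(5.39593 / 4.9880) = 47.25 deg


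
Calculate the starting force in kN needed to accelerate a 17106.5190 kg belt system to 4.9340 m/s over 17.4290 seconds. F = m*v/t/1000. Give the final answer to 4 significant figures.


F = 17106.5190 * 4.9340 / 17.4290 / 1000
F = 4.843 kN


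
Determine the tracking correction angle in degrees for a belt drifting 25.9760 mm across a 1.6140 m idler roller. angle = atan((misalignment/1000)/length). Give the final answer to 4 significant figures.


misalign_m = 25.9760 / 1000 = 0.025976 m
angle = atan(0.025976 / 1.6140)
angle = 0.9220 deg


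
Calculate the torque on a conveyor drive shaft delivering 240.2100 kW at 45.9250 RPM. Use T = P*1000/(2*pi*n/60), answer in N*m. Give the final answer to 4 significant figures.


omega = 2*pi*45.9250/60 = 4.80925 rad/s
T = 240.2100*1000 / 4.80925
T = 49950 N*m


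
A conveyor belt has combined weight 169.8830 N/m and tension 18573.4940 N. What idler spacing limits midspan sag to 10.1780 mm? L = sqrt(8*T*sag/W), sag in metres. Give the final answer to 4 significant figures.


sag = 10.1780/1000 = 0.010178 m
L = sqrt(8 * 18573.4940 * 0.010178 / 169.8830)
L = 2.984 m


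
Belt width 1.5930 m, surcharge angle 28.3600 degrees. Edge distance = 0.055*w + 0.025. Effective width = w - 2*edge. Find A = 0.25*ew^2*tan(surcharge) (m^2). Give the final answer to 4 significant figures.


edge = 0.055*1.5930 + 0.025 = 0.112615 m
ew = 1.5930 - 2*0.112615 = 1.36777 m
A = 0.25 * 1.36777^2 * tan(28.3600 deg)
A = 0.2525 m^2


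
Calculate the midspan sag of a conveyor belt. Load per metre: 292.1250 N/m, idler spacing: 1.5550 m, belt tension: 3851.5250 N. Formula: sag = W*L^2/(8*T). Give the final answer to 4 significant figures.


sag = 292.1250 * 1.5550^2 / (8 * 3851.5250)
sag = 0.02292 m


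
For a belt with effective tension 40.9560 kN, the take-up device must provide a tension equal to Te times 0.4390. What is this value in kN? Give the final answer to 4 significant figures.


T_tu = 40.9560 * 0.4390
T_tu = 17.98 kN


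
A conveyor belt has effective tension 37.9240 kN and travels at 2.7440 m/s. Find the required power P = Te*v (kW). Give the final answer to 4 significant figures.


P = Te * v = 37.9240 * 2.7440
P = 104.1 kW


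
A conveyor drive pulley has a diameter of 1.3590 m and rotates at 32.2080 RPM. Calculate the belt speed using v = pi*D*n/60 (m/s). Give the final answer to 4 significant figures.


v = pi * 1.3590 * 32.2080 / 60
v = 2.292 m/s


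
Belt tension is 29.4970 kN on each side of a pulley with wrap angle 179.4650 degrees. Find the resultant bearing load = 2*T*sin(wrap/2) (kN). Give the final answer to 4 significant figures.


F = 2 * 29.4970 * sin(179.4650/2 deg)
F = 58.99 kN


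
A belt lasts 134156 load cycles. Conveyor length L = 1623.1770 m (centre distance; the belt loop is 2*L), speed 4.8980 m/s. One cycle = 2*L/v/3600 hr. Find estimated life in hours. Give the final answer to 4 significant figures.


cycle_time = 2 * 1623.1770 / 4.8980 / 3600 = 0.184109 hr
life = 134156 * 0.184109 = 24700 hours


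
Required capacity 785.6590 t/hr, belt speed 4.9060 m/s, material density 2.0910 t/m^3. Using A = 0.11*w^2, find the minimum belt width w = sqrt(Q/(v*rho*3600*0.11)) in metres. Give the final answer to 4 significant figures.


A_req = 785.6590 / (4.9060 * 2.0910 * 3600) = 0.021274 m^2
w = sqrt(0.021274 / 0.11)
w = 0.4398 m


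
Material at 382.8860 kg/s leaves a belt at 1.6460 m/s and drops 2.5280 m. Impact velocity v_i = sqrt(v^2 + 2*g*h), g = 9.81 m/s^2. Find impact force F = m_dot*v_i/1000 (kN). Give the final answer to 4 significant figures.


v_i = sqrt(1.6460^2 + 2*9.81*2.5280) = 7.23247 m/s
F = 382.8860 * 7.23247 / 1000
F = 2.769 kN


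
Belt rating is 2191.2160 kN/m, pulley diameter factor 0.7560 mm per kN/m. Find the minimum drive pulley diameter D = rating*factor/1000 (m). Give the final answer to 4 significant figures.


D = 2191.2160 * 0.7560 / 1000
D = 1.657 m


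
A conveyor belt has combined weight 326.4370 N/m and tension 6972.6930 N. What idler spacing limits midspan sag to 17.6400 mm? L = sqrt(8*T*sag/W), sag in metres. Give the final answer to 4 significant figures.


sag = 17.6400/1000 = 0.017640 m
L = sqrt(8 * 6972.6930 * 0.017640 / 326.4370)
L = 1.736 m


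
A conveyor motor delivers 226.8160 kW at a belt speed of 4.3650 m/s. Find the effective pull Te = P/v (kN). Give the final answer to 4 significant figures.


Te = P / v = 226.8160 / 4.3650
Te = 51.96 kN


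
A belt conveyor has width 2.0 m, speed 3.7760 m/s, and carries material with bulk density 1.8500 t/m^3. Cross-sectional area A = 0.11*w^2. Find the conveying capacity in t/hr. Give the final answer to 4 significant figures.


A = 0.11 * 2.0^2 = 0.44 m^2
C = 0.44 * 3.7760 * 1.8500 * 3600
C = 11070 t/hr


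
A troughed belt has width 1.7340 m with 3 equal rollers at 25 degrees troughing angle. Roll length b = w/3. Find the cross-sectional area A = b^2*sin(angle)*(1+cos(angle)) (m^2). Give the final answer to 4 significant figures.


b = 1.7340/3 = 0.578 m
A = 0.578^2 * sin(25 deg) * (1 + cos(25 deg))
A = 0.2692 m^2


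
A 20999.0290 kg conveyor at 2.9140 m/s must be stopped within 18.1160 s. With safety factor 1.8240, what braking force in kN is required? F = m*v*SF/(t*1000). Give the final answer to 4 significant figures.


F = 20999.0290 * 2.9140 / 18.1160 * 1.8240 / 1000
F = 6.161 kN


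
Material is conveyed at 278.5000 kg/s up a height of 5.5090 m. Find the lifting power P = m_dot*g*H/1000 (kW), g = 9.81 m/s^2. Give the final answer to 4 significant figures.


P = 278.5000 * 9.81 * 5.5090 / 1000
P = 15.05 kW


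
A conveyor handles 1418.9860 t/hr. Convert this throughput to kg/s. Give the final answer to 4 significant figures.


m_dot = 1418.9860 * 1000 / 3600
m_dot = 394.2 kg/s


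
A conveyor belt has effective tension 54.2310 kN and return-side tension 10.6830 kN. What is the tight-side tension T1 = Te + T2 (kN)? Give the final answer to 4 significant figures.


T1 = Te + T2 = 54.2310 + 10.6830
T1 = 64.91 kN


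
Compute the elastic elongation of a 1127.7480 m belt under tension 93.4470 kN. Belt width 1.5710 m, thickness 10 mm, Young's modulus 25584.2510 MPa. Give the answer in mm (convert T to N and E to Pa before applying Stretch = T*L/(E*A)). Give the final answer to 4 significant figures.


A = 1.5710 * 0.01 = 0.01571 m^2
Stretch = 93.4470*1000 * 1127.7480 / (25584.2510e6 * 0.01571) * 1000
Stretch = 262.2 mm


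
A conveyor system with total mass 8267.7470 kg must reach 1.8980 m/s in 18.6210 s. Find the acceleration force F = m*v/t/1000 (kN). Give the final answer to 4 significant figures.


F = 8267.7470 * 1.8980 / 18.6210 / 1000
F = 0.8427 kN


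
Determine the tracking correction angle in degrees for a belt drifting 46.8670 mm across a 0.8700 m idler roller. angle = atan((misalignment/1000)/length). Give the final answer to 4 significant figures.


misalign_m = 46.8670 / 1000 = 0.046867 m
angle = atan(0.046867 / 0.8700)
angle = 3.084 deg


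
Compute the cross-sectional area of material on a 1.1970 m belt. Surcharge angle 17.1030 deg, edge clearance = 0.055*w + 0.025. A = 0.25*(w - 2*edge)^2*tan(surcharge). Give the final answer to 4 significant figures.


edge = 0.055*1.1970 + 0.025 = 0.090835 m
ew = 1.1970 - 2*0.090835 = 1.01533 m
A = 0.25 * 1.01533^2 * tan(17.1030 deg)
A = 0.07930 m^2


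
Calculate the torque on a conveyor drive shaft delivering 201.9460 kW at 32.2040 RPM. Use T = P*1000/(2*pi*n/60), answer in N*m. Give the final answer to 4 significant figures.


omega = 2*pi*32.2040/60 = 3.37239 rad/s
T = 201.9460*1000 / 3.37239
T = 59880 N*m


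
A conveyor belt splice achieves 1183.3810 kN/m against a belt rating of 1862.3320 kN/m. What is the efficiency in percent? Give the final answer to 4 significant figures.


Eff = 1183.3810 / 1862.3320 * 100
Eff = 63.54 %
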